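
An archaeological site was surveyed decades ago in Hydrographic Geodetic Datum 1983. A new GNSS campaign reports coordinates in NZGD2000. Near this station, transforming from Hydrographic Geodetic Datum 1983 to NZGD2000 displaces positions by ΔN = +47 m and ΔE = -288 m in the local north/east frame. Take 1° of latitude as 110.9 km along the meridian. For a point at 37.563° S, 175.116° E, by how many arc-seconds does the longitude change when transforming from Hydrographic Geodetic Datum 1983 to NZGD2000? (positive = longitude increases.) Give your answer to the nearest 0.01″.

At latitude -37.563°, cos φ = 0.792683.
1° of longitude at this latitude = 110.9 × cos φ = 87.91 km, so Δλ = -288.0 / 87908.6 = -0.0032761° = -11.794″.

Δλ = -11.79″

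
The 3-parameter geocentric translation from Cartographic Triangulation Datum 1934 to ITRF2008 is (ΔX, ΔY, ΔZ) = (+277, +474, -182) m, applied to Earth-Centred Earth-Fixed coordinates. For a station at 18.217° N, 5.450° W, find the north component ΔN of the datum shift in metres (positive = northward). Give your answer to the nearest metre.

ΔN = -245 m

The local north axis is (−sin φ cos λ, −sin φ sin λ, cos φ), giving ΔN = -86.203 + 14.074 − 172.878 = -245.01 m.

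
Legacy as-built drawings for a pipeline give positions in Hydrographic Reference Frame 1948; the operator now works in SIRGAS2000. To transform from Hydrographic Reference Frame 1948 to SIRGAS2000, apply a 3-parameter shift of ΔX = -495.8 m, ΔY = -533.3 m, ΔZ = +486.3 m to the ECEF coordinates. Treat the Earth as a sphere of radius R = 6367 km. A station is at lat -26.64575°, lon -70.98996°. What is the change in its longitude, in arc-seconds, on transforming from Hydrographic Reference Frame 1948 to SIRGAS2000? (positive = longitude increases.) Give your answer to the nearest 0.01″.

sin φ = -0.448473, cos φ = 0.893796, sin λ = -0.945462, cos λ = 0.325734.
East component: ΔE = −sin λ·ΔX + cos λ·ΔY = −(-0.945462)(-495.8) + (0.325734)(-533.3) = -642.47 m.
1° of latitude spans πR/180 = 111125 m; at latitude φ, 1° of longitude spans that × cos φ = 99323.2 m, so Δλ = -642.47 / 99323.2 × 3600 = -23.287″.

Δλ = -23.29″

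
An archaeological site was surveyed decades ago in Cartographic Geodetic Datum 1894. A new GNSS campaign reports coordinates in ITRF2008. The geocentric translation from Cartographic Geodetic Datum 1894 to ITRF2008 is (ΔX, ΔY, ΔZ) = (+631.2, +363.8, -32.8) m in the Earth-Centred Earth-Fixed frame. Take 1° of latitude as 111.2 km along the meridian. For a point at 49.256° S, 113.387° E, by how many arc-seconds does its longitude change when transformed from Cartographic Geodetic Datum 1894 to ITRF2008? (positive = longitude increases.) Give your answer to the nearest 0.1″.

Δλ = -35.9″

sin φ = -0.757633, cos φ = 0.652680, sin λ = 0.917845, cos λ = -0.396940.
East component: ΔE = −sin λ·ΔX + cos λ·ΔY = −(0.917845)(631.2) + (-0.396940)(363.8) = -723.75 m.
1° of latitude spans 111200 m; at latitude φ, 1° of longitude spans that × cos φ = 72578.1 m, so Δλ = -723.75 / 72578.1 × 3600 = -35.899″.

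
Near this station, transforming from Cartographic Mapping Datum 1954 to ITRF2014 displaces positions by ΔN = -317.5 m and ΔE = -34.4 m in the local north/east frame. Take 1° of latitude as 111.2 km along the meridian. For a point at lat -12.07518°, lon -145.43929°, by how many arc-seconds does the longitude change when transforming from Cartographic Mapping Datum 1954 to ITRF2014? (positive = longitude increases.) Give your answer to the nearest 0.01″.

At latitude -12.07518°, cos φ = 0.977874.
1° of longitude at this latitude = 111.2 × cos φ = 108.74 km, so Δλ = -34.4 / 108739.6 = -0.0003164° = -1.139″.

Δλ = -1.14″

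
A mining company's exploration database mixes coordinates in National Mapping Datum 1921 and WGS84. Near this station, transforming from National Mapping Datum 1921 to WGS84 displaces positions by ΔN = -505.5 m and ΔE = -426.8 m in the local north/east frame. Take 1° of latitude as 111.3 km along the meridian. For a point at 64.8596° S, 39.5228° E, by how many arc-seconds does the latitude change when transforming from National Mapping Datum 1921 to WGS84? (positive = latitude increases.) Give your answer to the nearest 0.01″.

Δφ = -16.35″

1° of latitude = 111.3 km, so Δφ = -505.5 / 111300 = -0.0045418° = -16.350″.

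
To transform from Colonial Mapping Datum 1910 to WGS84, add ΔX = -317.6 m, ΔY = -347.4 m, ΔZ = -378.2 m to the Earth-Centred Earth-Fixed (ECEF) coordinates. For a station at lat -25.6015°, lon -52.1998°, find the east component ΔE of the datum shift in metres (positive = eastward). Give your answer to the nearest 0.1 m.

ΔE = -463.9 m

At φ = -25.6015°, λ = -52.1998°: sin φ = -0.432109, cos φ = 0.901821, sin λ = -0.790153, cos λ = 0.612910.
ΔE = −sin λ·ΔX + cos λ·ΔY = −(-0.790153)·(-317.6) + (0.612910)·(-347.4) = -463.88 m.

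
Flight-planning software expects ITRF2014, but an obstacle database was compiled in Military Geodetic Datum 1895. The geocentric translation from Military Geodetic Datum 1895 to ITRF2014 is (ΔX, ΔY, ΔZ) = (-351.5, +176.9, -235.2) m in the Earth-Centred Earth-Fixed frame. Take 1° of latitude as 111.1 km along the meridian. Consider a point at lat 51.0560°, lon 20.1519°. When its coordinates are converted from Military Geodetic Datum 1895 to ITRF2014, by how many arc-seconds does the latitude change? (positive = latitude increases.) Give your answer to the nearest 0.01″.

sin φ = 0.777761, cos φ = 0.628561, sin λ = 0.344510, cos λ = 0.938783.
North component: ΔN = −sin φ cos λ·ΔX − sin φ sin λ·ΔY + cos φ·ΔZ = −(0.777761)(0.938783)(-351.5) − (0.777761)(0.344510)(176.9) + (0.628561)(-235.2) = 61.41 m.
1° of latitude spans 111100 m, so Δφ = 61.41 / 111100 × 3600 = 1.990″.

Δφ = 1.99″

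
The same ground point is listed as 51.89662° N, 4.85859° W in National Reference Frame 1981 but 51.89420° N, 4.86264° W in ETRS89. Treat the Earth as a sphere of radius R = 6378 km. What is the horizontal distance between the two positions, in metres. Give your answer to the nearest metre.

387 m

Δφ = 51.89420° − 51.89662° = -0.00242°; Δλ = -4.86264° − -4.85859° = -0.00405°.
1° along a meridian = πR/180 = 111317 m.
ΔN = Δφ × 111317 = -269.4 m; ΔE = Δλ × 111317 × cos(51.89662°) = -0.00405 × 111317 × 0.617082 = -278.2 m.
Distance = √(ΔE² + ΔN²) = √((-278.2)² + (-269.4)²) = 387.3 m.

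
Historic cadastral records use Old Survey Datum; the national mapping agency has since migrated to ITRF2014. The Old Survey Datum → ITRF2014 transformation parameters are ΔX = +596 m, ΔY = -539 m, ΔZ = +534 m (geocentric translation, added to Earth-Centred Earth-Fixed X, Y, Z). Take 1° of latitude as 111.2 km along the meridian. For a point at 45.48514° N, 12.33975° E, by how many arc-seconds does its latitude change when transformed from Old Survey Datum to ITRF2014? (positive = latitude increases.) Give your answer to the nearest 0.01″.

Δφ = 1.34″

sin φ = 0.713069, cos φ = 0.701094, sin λ = 0.213708, cos λ = 0.976898.
North component: ΔN = −sin φ cos λ·ΔX − sin φ sin λ·ΔY + cos φ·ΔZ = −(0.713069)(0.976898)(596) − (0.713069)(0.213708)(-539) + (0.701094)(534) = 41.35 m.
1° of latitude spans 111200 m, so Δφ = 41.35 / 111200 × 3600 = 1.339″.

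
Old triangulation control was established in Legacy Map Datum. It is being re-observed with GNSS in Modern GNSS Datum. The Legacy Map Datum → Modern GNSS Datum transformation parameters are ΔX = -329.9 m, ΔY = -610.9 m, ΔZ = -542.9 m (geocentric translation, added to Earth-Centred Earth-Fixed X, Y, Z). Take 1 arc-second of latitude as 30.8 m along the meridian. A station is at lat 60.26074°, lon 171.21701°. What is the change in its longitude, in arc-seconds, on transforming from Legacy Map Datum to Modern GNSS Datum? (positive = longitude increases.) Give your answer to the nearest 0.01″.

Δλ = 42.81″

sin φ = 0.868292, cos φ = 0.496054, sin λ = 0.152692, cos λ = -0.988274.
East component: ΔE = −sin λ·ΔX + cos λ·ΔY = −(0.152692)(-329.9) + (-0.988274)(-610.9) = 654.11 m.
1° of latitude spans 3600 × 30.80 = 110880 m; at latitude φ, 1° of longitude spans that × cos φ = 55002.4 m, so Δλ = 654.11 / 55002.4 × 3600 = 42.813″.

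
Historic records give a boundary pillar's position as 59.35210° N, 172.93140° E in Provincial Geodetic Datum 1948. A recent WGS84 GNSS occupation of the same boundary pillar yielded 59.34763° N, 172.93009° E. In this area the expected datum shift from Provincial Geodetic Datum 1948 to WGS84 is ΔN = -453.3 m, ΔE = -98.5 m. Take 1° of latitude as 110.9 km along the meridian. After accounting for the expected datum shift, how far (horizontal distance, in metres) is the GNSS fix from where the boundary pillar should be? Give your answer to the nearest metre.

Observed coordinate differences: Δφ = -0.00447°, Δλ = -0.00131°.
Converting to metres (1° lat = 110900 m, cos φ = 0.509761): observed ΔN = -495.7 m, observed ΔE = -74.1 m.
Subtracting the expected shift leaves a residual of -495.7 − (-453.3) = -42.4 m north and -74.1 − (-98.5) = 24.4 m east.
Residual distance = √((-42.4)² + 24.4²) = 49.0 m.

49 m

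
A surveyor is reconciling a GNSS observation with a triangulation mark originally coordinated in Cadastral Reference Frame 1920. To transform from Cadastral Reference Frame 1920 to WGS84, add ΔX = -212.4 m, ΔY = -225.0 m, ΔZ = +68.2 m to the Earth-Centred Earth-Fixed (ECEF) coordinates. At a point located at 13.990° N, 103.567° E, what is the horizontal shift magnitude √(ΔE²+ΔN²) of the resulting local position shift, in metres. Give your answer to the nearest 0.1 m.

At φ = 13.990°, λ = 103.567°: sin φ = 0.241753, cos φ = 0.970338, sin λ = 0.972096, cos λ = -0.234582.
ΔE = −sin λ·ΔX + cos λ·ΔY = −(0.972096)·(-212.4) + (-0.234582)·(-225.0) = 259.25 m.
ΔN = −sin φ cos λ·ΔX − sin φ sin λ·ΔY + cos φ·ΔZ = −(0.241753)(-0.234582)(-212.4) − (0.241753)(0.972096)(-225.0) + (0.970338)(68.2) = 107.01 m.
Horizontal magnitude = √(ΔE² + ΔN²) = √(259.25² + 107.01²) = 280.47 m.

280.5 m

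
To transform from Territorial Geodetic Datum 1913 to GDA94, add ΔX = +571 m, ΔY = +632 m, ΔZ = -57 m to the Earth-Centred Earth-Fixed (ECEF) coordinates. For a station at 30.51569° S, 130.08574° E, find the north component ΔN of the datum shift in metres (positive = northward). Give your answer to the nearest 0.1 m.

ΔN = 9.7 m

At φ = -30.51569°, λ = 130.08574°: sin φ = -0.507774, cos φ = 0.861490, sin λ = 0.765082, cos λ = -0.643933.
ΔN = −sin φ cos λ·ΔX − sin φ sin λ·ΔY + cos φ·ΔZ = −(-0.507774)(-0.643933)(571) − (-0.507774)(0.765082)(632) + (0.861490)(-57) = 9.72 m.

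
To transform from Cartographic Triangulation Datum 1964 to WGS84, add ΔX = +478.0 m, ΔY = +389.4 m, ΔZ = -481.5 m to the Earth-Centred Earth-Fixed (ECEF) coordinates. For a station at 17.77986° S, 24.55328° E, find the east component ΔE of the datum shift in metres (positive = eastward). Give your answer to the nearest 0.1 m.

At φ = -17.77986°, λ = 24.55328°: sin φ = -0.305361, cos φ = 0.952237, sin λ = 0.415539, cos λ = 0.909575.
ΔE = −sin λ·ΔX + cos λ·ΔY = −(0.415539)·(478.0) + (0.909575)·(389.4) = 155.56 m.

ΔE = 155.6 m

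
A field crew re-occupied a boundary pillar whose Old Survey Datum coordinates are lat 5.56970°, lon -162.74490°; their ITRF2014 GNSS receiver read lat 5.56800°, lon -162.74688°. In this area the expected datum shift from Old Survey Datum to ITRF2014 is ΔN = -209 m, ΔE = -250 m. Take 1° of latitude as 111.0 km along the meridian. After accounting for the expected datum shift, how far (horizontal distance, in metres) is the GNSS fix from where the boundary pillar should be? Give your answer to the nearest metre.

37 m

Observed coordinate differences: Δφ = -0.00170°, Δλ = -0.00198°.
Converting to metres (1° lat = 111000 m, cos φ = 0.995279): observed ΔN = -188.7 m, observed ΔE = -218.7 m.
Subtracting the expected shift leaves a residual of -188.7 − (-209) = 20.3 m north and -218.7 − (-250) = 31.3 m east.
Residual distance = √(20.3² + 31.3²) = 37.3 m.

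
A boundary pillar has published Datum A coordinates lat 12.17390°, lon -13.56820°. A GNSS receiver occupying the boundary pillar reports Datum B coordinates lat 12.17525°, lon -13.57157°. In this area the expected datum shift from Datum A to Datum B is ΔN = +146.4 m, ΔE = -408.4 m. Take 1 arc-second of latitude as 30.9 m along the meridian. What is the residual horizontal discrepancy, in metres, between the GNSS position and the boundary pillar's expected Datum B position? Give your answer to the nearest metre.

42 m

Observed coordinate differences: Δφ = +0.00135°, Δλ = -0.00337°.
Converting to metres (1° lat = 111240 m, cos φ = 0.977512): observed ΔN = 150.2 m, observed ΔE = -366.4 m.
Subtracting the expected shift leaves a residual of 150.2 − (146.4) = 3.8 m north and -366.4 − (-408.4) = 42.0 m east.
Residual distance = √(3.8² + 42.0²) = 42.1 m.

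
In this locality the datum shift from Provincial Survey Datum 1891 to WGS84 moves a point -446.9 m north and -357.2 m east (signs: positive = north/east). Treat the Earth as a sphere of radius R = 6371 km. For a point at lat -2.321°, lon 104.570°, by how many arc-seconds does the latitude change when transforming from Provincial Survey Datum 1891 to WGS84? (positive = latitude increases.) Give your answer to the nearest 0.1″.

Δφ = -14.5″

On a sphere of radius R, 1 rad of latitude = R, so Δφ = ΔN / R = -446.9 / 6371000 = -7.0146e-05 rad = -14.469″.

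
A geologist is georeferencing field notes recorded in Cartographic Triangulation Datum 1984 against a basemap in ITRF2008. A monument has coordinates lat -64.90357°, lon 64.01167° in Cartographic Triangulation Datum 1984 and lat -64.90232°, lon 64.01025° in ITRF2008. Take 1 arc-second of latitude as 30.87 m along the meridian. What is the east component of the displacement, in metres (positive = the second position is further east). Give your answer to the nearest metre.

Δφ = -64.90232° − -64.90357° = +0.00125°; Δλ = 64.01025° − 64.01167° = -0.00142°.
1° of latitude = 3600 × 30.87 = 111132 m.
ΔN = Δφ × 111132 = 138.9 m; ΔE = Δλ × 111132 × cos(-64.90357°) = -0.00142 × 111132 × 0.424143 = -66.9 m.

ΔE = -67 m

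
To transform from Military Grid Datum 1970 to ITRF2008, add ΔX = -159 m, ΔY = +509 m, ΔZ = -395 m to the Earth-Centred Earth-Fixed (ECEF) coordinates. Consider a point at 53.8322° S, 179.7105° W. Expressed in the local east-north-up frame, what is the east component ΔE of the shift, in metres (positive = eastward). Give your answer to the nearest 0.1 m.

The local east axis at (φ, λ) is (−sin λ, cos λ, 0), so ΔE = −sin(-179.7105°)·(-159) + cos(-179.7105°)·509 = -509.80 m.

ΔE = -509.8 m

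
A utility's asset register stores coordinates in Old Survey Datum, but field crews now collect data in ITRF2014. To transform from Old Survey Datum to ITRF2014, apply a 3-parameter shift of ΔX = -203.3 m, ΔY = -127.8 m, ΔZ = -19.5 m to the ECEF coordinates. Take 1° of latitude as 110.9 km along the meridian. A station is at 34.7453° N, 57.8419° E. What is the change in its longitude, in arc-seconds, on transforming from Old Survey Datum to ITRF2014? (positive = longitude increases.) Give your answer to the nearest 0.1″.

Δλ = 4.1″

sin φ = 0.569929, cos φ = 0.821694, sin λ = 0.846583, cos λ = 0.532257.
East component: ΔE = −sin λ·ΔX + cos λ·ΔY = −(0.846583)(-203.3) + (0.532257)(-127.8) = 104.09 m.
1° of latitude spans 110900 m; at latitude φ, 1° of longitude spans that × cos φ = 91125.8 m, so Δλ = 104.09 / 91125.8 × 3600 = 4.112″.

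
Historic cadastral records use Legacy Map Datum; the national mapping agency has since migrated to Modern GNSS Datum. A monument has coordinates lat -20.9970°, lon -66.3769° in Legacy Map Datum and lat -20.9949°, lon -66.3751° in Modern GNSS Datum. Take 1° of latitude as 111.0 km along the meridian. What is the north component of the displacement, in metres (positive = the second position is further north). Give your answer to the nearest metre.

Δφ = -20.9949° − -20.9970° = +0.0021°; Δλ = -66.3751° − -66.3769° = +0.0018°.
ΔN = Δφ × 111000 = 233.1 m; ΔE = Δλ × 111000 × cos(-20.9970°) = +0.0018 × 111000 × 0.933599 = 186.5 m.

ΔN = 233 m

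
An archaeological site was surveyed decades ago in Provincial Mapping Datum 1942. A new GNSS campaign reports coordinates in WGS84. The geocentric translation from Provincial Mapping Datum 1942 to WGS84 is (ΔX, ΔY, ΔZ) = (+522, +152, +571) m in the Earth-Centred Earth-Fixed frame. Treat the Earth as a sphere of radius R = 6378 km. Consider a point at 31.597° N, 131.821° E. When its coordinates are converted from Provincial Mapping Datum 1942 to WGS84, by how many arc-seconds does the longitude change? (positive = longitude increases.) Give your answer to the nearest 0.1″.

Δλ = -18.6″

sin φ = 0.523941, cos φ = 0.851754, sin λ = 0.745232, cos λ = -0.666806.
East component: ΔE = −sin λ·ΔX + cos λ·ΔY = −(0.745232)(522) + (-0.666806)(152) = -490.37 m.
1° of latitude spans πR/180 = 111317 m; at latitude φ, 1° of longitude spans that × cos φ = 94814.8 m, so Δλ = -490.37 / 94814.8 × 3600 = -18.619″.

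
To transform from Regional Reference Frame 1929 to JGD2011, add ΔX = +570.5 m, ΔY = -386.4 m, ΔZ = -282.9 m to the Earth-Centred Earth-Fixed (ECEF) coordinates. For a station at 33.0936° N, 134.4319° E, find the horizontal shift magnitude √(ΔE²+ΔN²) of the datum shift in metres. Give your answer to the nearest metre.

The local east axis at (φ, λ) is (−sin λ, cos λ, 0), so ΔE = −sin(134.4319°)·570.5 + cos(134.4319°)·(-386.4) = -136.88 m.
The local north axis is (−sin φ cos λ, −sin φ sin λ, cos φ), giving ΔN = 218.067 + 150.656 − 237.008 = 131.72 m.
Horizontal magnitude = √(ΔE² + ΔN²) = √((-136.88)² + 131.72²) = 189.96 m.

190 m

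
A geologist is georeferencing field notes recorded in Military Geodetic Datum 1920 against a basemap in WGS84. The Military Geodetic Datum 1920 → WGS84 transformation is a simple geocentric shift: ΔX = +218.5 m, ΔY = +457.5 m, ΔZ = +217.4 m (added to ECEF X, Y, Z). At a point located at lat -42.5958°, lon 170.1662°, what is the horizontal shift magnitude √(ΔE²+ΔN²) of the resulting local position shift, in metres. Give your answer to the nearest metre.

The local east axis at (φ, λ) is (−sin λ, cos λ, 0), so ΔE = −sin(170.1662°)·218.5 + cos(170.1662°)·457.5 = -488.10 m.
The local north axis is (−sin φ cos λ, −sin φ sin λ, cos φ), giving ΔN = -145.713 + 52.885 + 160.038 = 67.21 m.
Horizontal magnitude = √(ΔE² + ΔN²) = √((-488.10)² + 67.21²) = 492.70 m.

493 m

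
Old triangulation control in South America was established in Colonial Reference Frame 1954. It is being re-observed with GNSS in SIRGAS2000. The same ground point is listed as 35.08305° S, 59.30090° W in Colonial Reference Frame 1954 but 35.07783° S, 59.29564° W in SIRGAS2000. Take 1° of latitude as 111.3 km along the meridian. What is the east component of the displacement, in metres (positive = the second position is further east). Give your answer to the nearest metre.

ΔE = 479 m

Δφ = -35.07783° − -35.08305° = +0.00522°; Δλ = -59.29564° − -59.30090° = +0.00526°.
ΔN = Δφ × 111300 = 581.0 m; ΔE = Δλ × 111300 × cos(-35.08305°) = +0.00526 × 111300 × 0.818320 = 479.1 m.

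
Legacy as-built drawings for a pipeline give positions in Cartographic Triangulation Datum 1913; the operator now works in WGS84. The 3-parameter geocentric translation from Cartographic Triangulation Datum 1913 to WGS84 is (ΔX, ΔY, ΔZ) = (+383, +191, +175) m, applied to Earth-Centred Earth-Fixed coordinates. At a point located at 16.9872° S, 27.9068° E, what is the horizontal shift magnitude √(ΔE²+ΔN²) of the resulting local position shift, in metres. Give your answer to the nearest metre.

293 m

The local east axis at (φ, λ) is (−sin λ, cos λ, 0), so ΔE = −sin(27.9068°)·383 + cos(27.9068°)·191 = -10.47 m.
The local north axis is (−sin φ cos λ, −sin φ sin λ, cos φ), giving ΔN = 98.884 + 26.117 + 167.365 = 292.37 m.
Horizontal magnitude = √(ΔE² + ΔN²) = √((-10.47)² + 292.37²) = 292.55 m.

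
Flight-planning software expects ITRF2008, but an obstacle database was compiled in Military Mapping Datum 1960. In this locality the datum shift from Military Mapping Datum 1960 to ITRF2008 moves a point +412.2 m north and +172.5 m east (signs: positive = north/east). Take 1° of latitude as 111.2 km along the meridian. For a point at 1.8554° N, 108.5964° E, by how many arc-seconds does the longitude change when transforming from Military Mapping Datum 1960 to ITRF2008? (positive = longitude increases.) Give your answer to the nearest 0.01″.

At latitude 1.8554°, cos φ = 0.999476.
1° of longitude at this latitude = 111.2 × cos φ = 111.14 km, so Δλ = 172.5 / 111141.7 = 0.0015521° = 5.587″.

Δλ = 5.59″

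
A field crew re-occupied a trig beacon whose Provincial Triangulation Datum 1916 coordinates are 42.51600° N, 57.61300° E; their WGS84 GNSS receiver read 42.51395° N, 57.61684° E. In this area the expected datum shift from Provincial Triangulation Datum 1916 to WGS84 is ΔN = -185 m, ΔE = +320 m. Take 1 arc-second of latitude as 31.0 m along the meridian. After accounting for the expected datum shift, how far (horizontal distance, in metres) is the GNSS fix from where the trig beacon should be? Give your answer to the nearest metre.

44 m

Observed coordinate differences: Δφ = -0.00205°, Δλ = +0.00384°.
Converting to metres (1° lat = 111600 m, cos φ = 0.737089): observed ΔN = -228.8 m, observed ΔE = 315.9 m.
Subtracting the expected shift leaves a residual of -228.8 − (-185) = -43.8 m north and 315.9 − (320) = -4.1 m east.
Residual distance = √((-43.8)² + (-4.1)²) = 44.0 m.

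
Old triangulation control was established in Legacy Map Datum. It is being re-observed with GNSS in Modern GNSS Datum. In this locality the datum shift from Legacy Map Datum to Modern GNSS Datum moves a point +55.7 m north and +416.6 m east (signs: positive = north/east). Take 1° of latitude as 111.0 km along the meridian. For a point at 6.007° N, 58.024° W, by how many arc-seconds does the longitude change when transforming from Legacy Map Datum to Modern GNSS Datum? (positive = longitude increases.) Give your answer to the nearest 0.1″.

At latitude 6.007°, cos φ = 0.994509.
1° of longitude at this latitude = 111.0 × cos φ = 110.39 km, so Δλ = 416.6 / 110390.5 = 0.0037739° = 13.586″.

Δλ = 13.6″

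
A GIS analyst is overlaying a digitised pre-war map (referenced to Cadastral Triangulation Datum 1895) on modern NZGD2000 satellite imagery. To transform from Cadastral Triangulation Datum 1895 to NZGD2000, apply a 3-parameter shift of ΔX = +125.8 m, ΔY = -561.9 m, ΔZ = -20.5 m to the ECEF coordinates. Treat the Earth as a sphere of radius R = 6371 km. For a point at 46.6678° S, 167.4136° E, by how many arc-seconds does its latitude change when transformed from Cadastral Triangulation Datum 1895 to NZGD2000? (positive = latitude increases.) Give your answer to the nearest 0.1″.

sin φ = -0.727387, cos φ = 0.686227, sin λ = 0.217912, cos λ = -0.975969.
North component: ΔN = −sin φ cos λ·ΔX − sin φ sin λ·ΔY + cos φ·ΔZ = −(-0.727387)(-0.975969)(125.8) − (-0.727387)(0.217912)(-561.9) + (0.686227)(-20.5) = -192.44 m.
1° of latitude spans πR/180 = 111195 m, so Δφ = -192.44 / 111195 × 3600 = -6.230″.

Δφ = -6.2″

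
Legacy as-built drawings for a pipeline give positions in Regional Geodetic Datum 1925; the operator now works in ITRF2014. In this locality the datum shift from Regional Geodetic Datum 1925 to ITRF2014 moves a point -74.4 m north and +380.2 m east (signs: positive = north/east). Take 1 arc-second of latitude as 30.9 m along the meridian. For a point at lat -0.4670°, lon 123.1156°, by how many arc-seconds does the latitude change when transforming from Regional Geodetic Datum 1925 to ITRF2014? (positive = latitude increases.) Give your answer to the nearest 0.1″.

Δφ = -2.4″

1″ of latitude = 30.90 m, so Δφ = -74.4 / 30.90 = -2.408″.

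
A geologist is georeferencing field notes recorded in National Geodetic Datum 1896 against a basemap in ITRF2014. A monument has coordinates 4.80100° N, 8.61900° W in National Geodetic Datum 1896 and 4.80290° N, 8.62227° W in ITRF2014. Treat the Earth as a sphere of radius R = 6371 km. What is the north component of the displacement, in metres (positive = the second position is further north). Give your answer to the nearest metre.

ΔN = 211 m

Δφ = 4.80290° − 4.80100° = +0.00190°; Δλ = -8.62227° − -8.61900° = -0.00327°.
1° along a meridian = πR/180 = 111195 m.
ΔN = Δφ × 111195 = 211.3 m; ΔE = Δλ × 111195 × cos(4.80100°) = -0.00327 × 111195 × 0.996491 = -362.3 m.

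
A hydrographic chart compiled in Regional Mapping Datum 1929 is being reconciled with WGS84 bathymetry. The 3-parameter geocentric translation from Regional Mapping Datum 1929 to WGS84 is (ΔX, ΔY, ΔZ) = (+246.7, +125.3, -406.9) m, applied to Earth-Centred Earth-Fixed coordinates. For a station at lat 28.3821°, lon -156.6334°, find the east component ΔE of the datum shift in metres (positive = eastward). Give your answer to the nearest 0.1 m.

ΔE = -17.2 m

The local east axis at (φ, λ) is (−sin λ, cos λ, 0), so ΔE = −sin(-156.6334°)·246.7 + cos(-156.6334°)·125.3 = -17.18 m.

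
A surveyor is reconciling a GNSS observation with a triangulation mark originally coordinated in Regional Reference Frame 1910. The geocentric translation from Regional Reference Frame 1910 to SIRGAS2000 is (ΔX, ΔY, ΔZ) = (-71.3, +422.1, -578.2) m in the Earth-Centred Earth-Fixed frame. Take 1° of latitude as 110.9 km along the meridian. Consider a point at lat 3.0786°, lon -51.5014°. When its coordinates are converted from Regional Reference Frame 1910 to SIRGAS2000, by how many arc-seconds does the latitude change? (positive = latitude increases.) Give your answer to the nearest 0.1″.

Δφ = -18.1″

sin φ = 0.053706, cos φ = 0.998557, sin λ = -0.782623, cos λ = 0.622496.
North component: ΔN = −sin φ cos λ·ΔX − sin φ sin λ·ΔY + cos φ·ΔZ = −(0.053706)(0.622496)(-71.3) − (0.053706)(-0.782623)(422.1) + (0.998557)(-578.2) = -557.24 m.
1° of latitude spans 110900 m, so Δφ = -557.24 / 110900 × 3600 = -18.089″.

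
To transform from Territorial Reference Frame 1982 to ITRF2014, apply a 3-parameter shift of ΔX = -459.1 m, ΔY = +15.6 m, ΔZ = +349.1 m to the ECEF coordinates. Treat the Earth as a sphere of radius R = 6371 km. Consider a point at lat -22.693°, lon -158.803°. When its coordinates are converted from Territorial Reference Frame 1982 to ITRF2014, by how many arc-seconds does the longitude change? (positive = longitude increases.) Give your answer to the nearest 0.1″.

Δλ = -6.3″

sin φ = -0.385793, cos φ = 0.922585, sin λ = -0.361576, cos λ = -0.932343.
East component: ΔE = −sin λ·ΔX + cos λ·ΔY = −(-0.361576)(-459.1) + (-0.932343)(15.6) = -180.54 m.
1° of latitude spans πR/180 = 111195 m; at latitude φ, 1° of longitude spans that × cos φ = 102586.8 m, so Δλ = -180.54 / 102586.8 × 3600 = -6.336″.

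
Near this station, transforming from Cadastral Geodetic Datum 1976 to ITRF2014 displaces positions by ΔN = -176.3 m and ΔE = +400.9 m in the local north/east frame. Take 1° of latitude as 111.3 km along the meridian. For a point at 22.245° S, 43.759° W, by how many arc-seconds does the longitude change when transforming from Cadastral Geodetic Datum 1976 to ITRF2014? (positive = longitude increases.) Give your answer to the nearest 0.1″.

At latitude -22.245°, cos φ = 0.925574.
1° of longitude at this latitude = 111.3 × cos φ = 103.02 km, so Δλ = 400.9 / 103016.3 = 0.0038916° = 14.010″.

Δλ = 14.0″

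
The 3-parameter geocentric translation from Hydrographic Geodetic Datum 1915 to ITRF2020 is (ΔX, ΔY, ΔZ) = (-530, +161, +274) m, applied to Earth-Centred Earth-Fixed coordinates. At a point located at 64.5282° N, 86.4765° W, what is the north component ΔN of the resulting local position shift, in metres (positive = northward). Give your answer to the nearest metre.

ΔN = 292 m

The local north axis is (−sin φ cos λ, −sin φ sin λ, cos φ), giving ΔN = 29.407 + 145.076 + 117.838 = 292.32 m.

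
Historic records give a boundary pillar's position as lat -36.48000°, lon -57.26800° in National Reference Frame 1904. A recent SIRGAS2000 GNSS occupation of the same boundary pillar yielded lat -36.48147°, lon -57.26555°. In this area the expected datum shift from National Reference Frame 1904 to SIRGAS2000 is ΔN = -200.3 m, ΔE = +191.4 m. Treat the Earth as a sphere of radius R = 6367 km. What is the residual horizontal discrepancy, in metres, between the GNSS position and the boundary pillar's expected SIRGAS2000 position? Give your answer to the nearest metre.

46 m

Observed coordinate differences: Δφ = -0.00147°, Δλ = +0.00245°.
Converting to metres (1° lat = 111125 m, cos φ = 0.804064): observed ΔN = -163.4 m, observed ΔE = 218.9 m.
Subtracting the expected shift leaves a residual of -163.4 − (-200.3) = 36.9 m north and 218.9 − (191.4) = 27.5 m east.
Residual distance = √(36.9² + 27.5²) = 46.1 m.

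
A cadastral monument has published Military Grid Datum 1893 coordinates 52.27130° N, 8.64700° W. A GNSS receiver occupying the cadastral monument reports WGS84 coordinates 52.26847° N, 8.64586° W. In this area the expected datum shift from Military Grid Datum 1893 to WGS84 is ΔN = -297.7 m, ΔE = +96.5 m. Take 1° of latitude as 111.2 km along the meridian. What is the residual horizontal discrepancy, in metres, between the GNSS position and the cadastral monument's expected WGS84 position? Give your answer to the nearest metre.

Observed coordinate differences: Δφ = -0.00283°, Δλ = +0.00114°.
Converting to metres (1° lat = 111200 m, cos φ = 0.611923): observed ΔN = -314.7 m, observed ΔE = 77.6 m.
Subtracting the expected shift leaves a residual of -314.7 − (-297.7) = -17.0 m north and 77.6 − (96.5) = -18.9 m east.
Residual distance = √((-17.0)² + (-18.9)²) = 25.4 m.

25 m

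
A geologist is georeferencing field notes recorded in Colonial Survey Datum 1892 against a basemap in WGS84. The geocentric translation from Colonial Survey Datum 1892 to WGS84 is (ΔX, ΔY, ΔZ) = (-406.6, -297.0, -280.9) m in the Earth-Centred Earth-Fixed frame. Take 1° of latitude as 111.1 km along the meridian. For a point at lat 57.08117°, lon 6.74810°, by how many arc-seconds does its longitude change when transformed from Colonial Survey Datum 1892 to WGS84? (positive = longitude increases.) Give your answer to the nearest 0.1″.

sin φ = 0.839441, cos φ = 0.543450, sin λ = 0.117504, cos λ = 0.993072.
East component: ΔE = −sin λ·ΔX + cos λ·ΔY = −(0.117504)(-406.6) + (0.993072)(-297.0) = -247.17 m.
1° of latitude spans 111100 m; at latitude φ, 1° of longitude spans that × cos φ = 60377.3 m, so Δλ = -247.17 / 60377.3 × 3600 = -14.737″.

Δλ = -14.7″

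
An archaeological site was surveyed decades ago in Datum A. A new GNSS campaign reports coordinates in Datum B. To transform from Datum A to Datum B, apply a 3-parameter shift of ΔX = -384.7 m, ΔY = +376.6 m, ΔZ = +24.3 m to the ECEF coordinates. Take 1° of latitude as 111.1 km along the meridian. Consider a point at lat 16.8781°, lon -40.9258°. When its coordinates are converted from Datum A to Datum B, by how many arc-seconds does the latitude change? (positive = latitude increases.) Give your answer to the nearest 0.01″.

sin φ = 0.290336, cos φ = 0.956925, sin λ = -0.655081, cos λ = 0.755559.
North component: ΔN = −sin φ cos λ·ΔX − sin φ sin λ·ΔY + cos φ·ΔZ = −(0.290336)(0.755559)(-384.7) − (0.290336)(-0.655081)(376.6) + (0.956925)(24.3) = 179.27 m.
1° of latitude spans 111100 m, so Δφ = 179.27 / 111100 × 3600 = 5.809″.

Δφ = 5.81″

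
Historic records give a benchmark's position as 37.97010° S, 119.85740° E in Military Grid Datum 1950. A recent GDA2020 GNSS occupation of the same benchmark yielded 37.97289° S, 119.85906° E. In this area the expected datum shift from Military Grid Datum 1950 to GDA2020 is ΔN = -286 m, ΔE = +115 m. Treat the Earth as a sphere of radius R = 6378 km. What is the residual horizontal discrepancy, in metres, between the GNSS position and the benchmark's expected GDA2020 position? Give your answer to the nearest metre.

Observed coordinate differences: Δφ = -0.00279°, Δλ = +0.00166°.
Converting to metres (1° lat = 111317 m, cos φ = 0.788332): observed ΔN = -310.6 m, observed ΔE = 145.7 m.
Subtracting the expected shift leaves a residual of -310.6 − (-286) = -24.6 m north and 145.7 − (115) = 30.7 m east.
Residual distance = √((-24.6)² + 30.7²) = 39.3 m.

39 m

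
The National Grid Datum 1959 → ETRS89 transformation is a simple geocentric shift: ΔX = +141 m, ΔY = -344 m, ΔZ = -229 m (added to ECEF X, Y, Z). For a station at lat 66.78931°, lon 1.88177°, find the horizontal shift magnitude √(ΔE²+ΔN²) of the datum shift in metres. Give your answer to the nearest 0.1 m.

At φ = 66.78931°, λ = 1.88177°: sin φ = 0.919062, cos φ = 0.394113, sin λ = 0.032837, cos λ = 0.999461.
ΔE = −sin λ·ΔX + cos λ·ΔY = −(0.032837)·(141) + (0.999461)·(-344) = -348.44 m.
ΔN = −sin φ cos λ·ΔX − sin φ sin λ·ΔY + cos φ·ΔZ = −(0.919062)(0.999461)(141) − (0.919062)(0.032837)(-344) + (0.394113)(-229) = -209.39 m.
Horizontal magnitude = √(ΔE² + ΔN²) = √((-348.44)² + (-209.39)²) = 406.52 m.

406.5 m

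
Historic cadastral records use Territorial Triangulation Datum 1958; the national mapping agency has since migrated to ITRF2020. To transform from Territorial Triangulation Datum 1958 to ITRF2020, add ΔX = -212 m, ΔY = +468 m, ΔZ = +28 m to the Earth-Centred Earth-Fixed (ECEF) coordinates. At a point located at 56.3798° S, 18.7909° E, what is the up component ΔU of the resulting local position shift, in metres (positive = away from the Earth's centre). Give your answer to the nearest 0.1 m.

ΔU = -51.0 m

At φ = -56.3798°, λ = 18.7909°: sin φ = -0.832726, cos φ = 0.553685, sin λ = 0.322115, cos λ = 0.946700.
ΔU = cos φ cos λ·ΔX + cos φ sin λ·ΔY + sin φ·ΔZ = (0.553685)(0.946700)(-212) + (0.553685)(0.322115)(468) + (-0.832726)(28) = -50.97 m.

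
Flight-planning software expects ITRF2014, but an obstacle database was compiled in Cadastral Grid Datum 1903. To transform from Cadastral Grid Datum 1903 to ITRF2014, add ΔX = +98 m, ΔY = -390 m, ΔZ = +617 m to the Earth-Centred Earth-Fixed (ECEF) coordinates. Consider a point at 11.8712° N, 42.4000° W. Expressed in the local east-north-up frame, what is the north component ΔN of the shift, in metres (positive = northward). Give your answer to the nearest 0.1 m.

The local north axis is (−sin φ cos λ, −sin φ sin λ, cos φ), giving ΔN = -14.887 − 54.098 + 603.804 = 534.82 m.

ΔN = 534.8 m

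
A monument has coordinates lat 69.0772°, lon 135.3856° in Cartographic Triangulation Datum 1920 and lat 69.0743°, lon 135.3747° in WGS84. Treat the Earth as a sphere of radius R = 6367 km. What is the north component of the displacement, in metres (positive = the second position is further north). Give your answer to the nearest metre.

ΔN = -322 m

Δφ = 69.0743° − 69.0772° = -0.0029°; Δλ = 135.3747° − 135.3856° = -0.0109°.
1° along a meridian = πR/180 = 111125 m.
ΔN = Δφ × 111125 = -322.3 m; ΔE = Δλ × 111125 × cos(69.0772°) = -0.0109 × 111125 × 0.357110 = -432.6 m.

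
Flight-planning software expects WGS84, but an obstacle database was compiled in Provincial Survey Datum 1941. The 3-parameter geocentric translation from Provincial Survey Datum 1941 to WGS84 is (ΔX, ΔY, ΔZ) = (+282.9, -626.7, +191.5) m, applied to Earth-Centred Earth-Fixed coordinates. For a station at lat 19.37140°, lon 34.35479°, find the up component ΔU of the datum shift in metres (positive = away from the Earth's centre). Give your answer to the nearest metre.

ΔU = -50 m

The local up (radial) axis is (cos φ cos λ, cos φ sin λ, sin φ), giving ΔU = 220.329 − 333.636 + 63.519 = -49.79 m.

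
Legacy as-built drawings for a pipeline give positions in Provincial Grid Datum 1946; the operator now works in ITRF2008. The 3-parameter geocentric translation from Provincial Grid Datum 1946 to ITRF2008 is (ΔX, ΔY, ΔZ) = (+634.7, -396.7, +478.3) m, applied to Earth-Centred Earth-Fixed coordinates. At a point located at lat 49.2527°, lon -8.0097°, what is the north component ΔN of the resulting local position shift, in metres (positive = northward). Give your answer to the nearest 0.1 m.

ΔN = -205.8 m

The local north axis is (−sin φ cos λ, −sin φ sin λ, cos φ), giving ΔN = -476.155 − 41.877 + 312.198 = -205.83 m.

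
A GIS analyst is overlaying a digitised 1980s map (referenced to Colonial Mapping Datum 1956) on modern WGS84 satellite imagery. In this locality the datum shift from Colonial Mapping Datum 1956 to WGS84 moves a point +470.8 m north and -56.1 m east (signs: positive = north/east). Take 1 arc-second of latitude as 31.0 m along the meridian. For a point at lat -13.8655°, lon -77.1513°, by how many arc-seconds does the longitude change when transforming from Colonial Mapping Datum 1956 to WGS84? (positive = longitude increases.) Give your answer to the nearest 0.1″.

Δλ = -1.9″

At latitude -13.8655°, cos φ = 0.970861.
1″ of longitude at this latitude = 31.00 × cos φ = 30.0967 m, so Δλ = -56.1 / 30.0967 = -1.864″.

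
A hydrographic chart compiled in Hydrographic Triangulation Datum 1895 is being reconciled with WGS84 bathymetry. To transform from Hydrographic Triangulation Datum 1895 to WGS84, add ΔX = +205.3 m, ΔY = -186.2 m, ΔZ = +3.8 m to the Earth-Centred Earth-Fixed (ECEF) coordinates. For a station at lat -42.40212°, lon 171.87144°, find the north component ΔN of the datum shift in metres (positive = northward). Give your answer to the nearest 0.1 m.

ΔN = -152.0 m

At φ = -42.40212°, λ = 171.87144°: sin φ = -0.674330, cos φ = 0.738430, sin λ = 0.141395, cos λ = -0.989953.
ΔN = −sin φ cos λ·ΔX − sin φ sin λ·ΔY + cos φ·ΔZ = −(-0.674330)(-0.989953)(205.3) − (-0.674330)(0.141395)(-186.2) + (0.738430)(3.8) = -152.00 m.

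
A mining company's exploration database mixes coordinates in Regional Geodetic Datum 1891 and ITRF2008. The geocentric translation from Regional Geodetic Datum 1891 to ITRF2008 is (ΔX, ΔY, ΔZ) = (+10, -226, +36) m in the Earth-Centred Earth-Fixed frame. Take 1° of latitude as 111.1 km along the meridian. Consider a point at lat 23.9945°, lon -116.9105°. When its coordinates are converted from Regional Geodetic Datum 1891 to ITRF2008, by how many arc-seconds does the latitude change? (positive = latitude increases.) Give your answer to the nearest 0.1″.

Δφ = -1.5″

sin φ = 0.406649, cos φ = 0.913584, sin λ = -0.891715, cos λ = -0.452598.
North component: ΔN = −sin φ cos λ·ΔX − sin φ sin λ·ΔY + cos φ·ΔZ = −(0.406649)(-0.452598)(10) − (0.406649)(-0.891715)(-226) + (0.913584)(36) = -47.22 m.
1° of latitude spans 111100 m, so Δφ = -47.22 / 111100 × 3600 = -1.530″.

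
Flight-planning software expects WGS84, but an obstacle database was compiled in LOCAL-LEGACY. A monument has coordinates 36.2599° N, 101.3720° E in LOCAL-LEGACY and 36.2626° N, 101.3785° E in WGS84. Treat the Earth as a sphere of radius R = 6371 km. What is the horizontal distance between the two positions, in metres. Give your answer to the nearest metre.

656 m

Δφ = 36.2626° − 36.2599° = +0.0027°; Δλ = 101.3785° − 101.3720° = +0.0065°.
1° along a meridian = πR/180 = 111195 m.
ΔN = Δφ × 111195 = 300.2 m; ΔE = Δλ × 111195 × cos(36.2599°) = +0.0065 × 111195 × 0.806342 = 582.8 m.
Distance = √(ΔE² + ΔN²) = √(582.8² + 300.2²) = 655.6 m.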